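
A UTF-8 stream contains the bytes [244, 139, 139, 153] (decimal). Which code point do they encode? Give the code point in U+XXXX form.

Leading byte 0xF4 = 11110100 matches 11110xxx → 4-byte sequence.
Byte 1: 0xF4 = 11110100, payload 100 (3 bits).
Byte 2: 0x8B = 10001011 (10xxxxxx ✓), payload 001011.
Byte 3: 0x8B = 10001011 (10xxxxxx ✓), payload 001011.
Byte 4: 0x99 = 10011001 (10xxxxxx ✓), payload 011001.
Concatenate: 100001011001011011001 = 0x10B2D9 (21 bits → U+10B2D9).

U+10B2D9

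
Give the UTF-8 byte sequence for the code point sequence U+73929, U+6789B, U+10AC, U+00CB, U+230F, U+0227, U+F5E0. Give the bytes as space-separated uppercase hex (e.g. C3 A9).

F1 B3 A4 A9 F1 A7 A2 9B E1 82 AC C3 8B E2 8C 8F C8 A7 EF 97 A0

U+73929: 4-byte form → F1 B3 A4 A9.
U+6789B: 4-byte form → F1 A7 A2 9B.
U+10AC: 3-byte form → E1 82 AC.
U+00CB: 2-byte form → C3 8B.
U+230F: 3-byte form → E2 8C 8F.
U+0227: 2-byte form → C8 A7.
U+F5E0: 3-byte form → EF 97 A0.
Concatenated (21 bytes): F1 B3 A4 A9 F1 A7 A2 9B E1 82 AC C3 8B E2 8C 8F C8 A7 EF 97 A0.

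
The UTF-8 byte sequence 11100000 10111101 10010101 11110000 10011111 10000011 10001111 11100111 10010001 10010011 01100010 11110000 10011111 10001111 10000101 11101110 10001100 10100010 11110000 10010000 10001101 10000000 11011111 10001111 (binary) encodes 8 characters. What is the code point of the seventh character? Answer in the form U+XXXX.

Offset 0: leading byte 0xE0 = 11100000 → 3-byte char #1 = E0 BD 95.
Offset 3: leading byte 0xF0 = 11110000 → 4-byte char #2 = F0 9F 83 8F.
Offset 7: leading byte 0xE7 = 11100111 → 3-byte char #3 = E7 91 93.
Offset 10: leading byte 0x62 = 01100010 → 1-byte char #4 = 62.
Offset 11: leading byte 0xF0 = 11110000 → 4-byte char #5 = F0 9F 8F 85.
Offset 15: leading byte 0xEE = 11101110 → 3-byte char #6 = EE 8C A2.
Offset 18: leading byte 0xF0 = 11110000 → 4-byte char #7 = F0 90 8D 80.
Leading byte 0xF0 = 11110000 matches 11110xxx → 4-byte sequence.
Byte 1: 0xF0 = 11110000, payload 000 (3 bits).
Byte 2: 0x90 = 10010000 (10xxxxxx ✓), payload 010000.
Byte 3: 0x8D = 10001101 (10xxxxxx ✓), payload 001101.
Byte 4: 0x80 = 10000000 (10xxxxxx ✓), payload 000000.
Concatenate: 000010000001101000000 = 0x10340 (21 bits → U+10340).

U+10340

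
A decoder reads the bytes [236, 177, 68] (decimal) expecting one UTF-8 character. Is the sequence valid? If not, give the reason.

invalid (non-continuation byte where continuation expected)

Leading byte 0xEC = 11101100 → 3-byte form.
Byte 3 is 0x44 = 01000100, which is not 10xxxxxx — expected a continuation byte.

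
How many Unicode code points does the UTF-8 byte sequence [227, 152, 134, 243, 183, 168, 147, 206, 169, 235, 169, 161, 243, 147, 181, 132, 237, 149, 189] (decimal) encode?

Byte at offset 0: 0xE3 = 11100011 → 3-byte char (#1). Advance 3.
Byte at offset 3: 0xF3 = 11110011 → 4-byte char (#2). Advance 4.
Byte at offset 7: 0xCE = 11001110 → 2-byte char (#3). Advance 2.
Byte at offset 9: 0xEB = 11101011 → 3-byte char (#4). Advance 3.
Byte at offset 12: 0xF3 = 11110011 → 4-byte char (#5). Advance 4.
Byte at offset 16: 0xED = 11101101 → 3-byte char (#6). Advance 3.
Reached end at offset 19 after 6 code points.

6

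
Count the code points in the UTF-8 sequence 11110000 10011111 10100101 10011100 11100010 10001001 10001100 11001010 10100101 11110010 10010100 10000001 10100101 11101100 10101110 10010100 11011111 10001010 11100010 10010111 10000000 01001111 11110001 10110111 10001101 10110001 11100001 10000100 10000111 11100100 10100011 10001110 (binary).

11

Byte at offset 0: 0xF0 = 11110000 → 4-byte char (#1). Advance 4.
Byte at offset 4: 0xE2 = 11100010 → 3-byte char (#2). Advance 3.
Byte at offset 7: 0xCA = 11001010 → 2-byte char (#3). Advance 2.
Byte at offset 9: 0xF2 = 11110010 → 4-byte char (#4). Advance 4.
Byte at offset 13: 0xEC = 11101100 → 3-byte char (#5). Advance 3.
Byte at offset 16: 0xDF = 11011111 → 2-byte char (#6). Advance 2.
Byte at offset 18: 0xE2 = 11100010 → 3-byte char (#7). Advance 3.
Byte at offset 21: 0x4F = 01001111 → 1-byte char (#8). Advance 1.
Byte at offset 22: 0xF1 = 11110001 → 4-byte char (#9). Advance 4.
Byte at offset 26: 0xE1 = 11100001 → 3-byte char (#10). Advance 3.
Byte at offset 29: 0xE4 = 11100100 → 3-byte char (#11). Advance 3.
Reached end at offset 32 after 11 code points.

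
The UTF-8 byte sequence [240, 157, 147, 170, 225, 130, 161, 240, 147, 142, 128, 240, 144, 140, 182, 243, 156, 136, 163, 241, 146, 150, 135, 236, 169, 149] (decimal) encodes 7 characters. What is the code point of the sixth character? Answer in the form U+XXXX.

Offset 0: leading byte 0xF0 = 11110000 → 4-byte char #1 = F0 9D 93 AA.
Offset 4: leading byte 0xE1 = 11100001 → 3-byte char #2 = E1 82 A1.
Offset 7: leading byte 0xF0 = 11110000 → 4-byte char #3 = F0 93 8E 80.
Offset 11: leading byte 0xF0 = 11110000 → 4-byte char #4 = F0 90 8C B6.
Offset 15: leading byte 0xF3 = 11110011 → 4-byte char #5 = F3 9C 88 A3.
Offset 19: leading byte 0xF1 = 11110001 → 4-byte char #6 = F1 92 96 87.
Leading byte 0xF1 = 11110001 matches 11110xxx → 4-byte sequence.
Byte 1: 0xF1 = 11110001, payload 001 (3 bits).
Byte 2: 0x92 = 10010010 (10xxxxxx ✓), payload 010010.
Byte 3: 0x96 = 10010110 (10xxxxxx ✓), payload 010110.
Byte 4: 0x87 = 10000111 (10xxxxxx ✓), payload 000111.
Concatenate: 001010010010110000111 = 0x52587 (21 bits → U+52587).

U+52587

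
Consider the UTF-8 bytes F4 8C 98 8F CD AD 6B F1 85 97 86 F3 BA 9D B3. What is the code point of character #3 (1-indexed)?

U+006B

Offset 0: leading byte 0xF4 = 11110100 → 4-byte char #1 = F4 8C 98 8F.
Offset 4: leading byte 0xCD = 11001101 → 2-byte char #2 = CD AD.
Offset 6: leading byte 0x6B = 01101011 → 1-byte char #3 = 6B.
Leading byte 0x6B = 01101011 matches 0xxxxxxx → 1-byte sequence.
Byte 1: 0x6B = 01101011, payload 1101011 (7 bits).
Concatenate: 1101011 = 0x6B (7 bits → U+006B).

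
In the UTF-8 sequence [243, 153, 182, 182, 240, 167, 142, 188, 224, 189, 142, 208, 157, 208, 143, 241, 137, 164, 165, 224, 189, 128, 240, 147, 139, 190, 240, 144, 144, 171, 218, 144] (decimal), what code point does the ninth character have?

Offset 0: leading byte 0xF3 = 11110011 → 4-byte char #1 = F3 99 B6 B6.
Offset 4: leading byte 0xF0 = 11110000 → 4-byte char #2 = F0 A7 8E BC.
Offset 8: leading byte 0xE0 = 11100000 → 3-byte char #3 = E0 BD 8E.
Offset 11: leading byte 0xD0 = 11010000 → 2-byte char #4 = D0 9D.
Offset 13: leading byte 0xD0 = 11010000 → 2-byte char #5 = D0 8F.
Offset 15: leading byte 0xF1 = 11110001 → 4-byte char #6 = F1 89 A4 A5.
Offset 19: leading byte 0xE0 = 11100000 → 3-byte char #7 = E0 BD 80.
Offset 22: leading byte 0xF0 = 11110000 → 4-byte char #8 = F0 93 8B BE.
Offset 26: leading byte 0xF0 = 11110000 → 4-byte char #9 = F0 90 90 AB.
Leading byte 0xF0 = 11110000 matches 11110xxx → 4-byte sequence.
Byte 1: 0xF0 = 11110000, payload 000 (3 bits).
Byte 2: 0x90 = 10010000 (10xxxxxx ✓), payload 010000.
Byte 3: 0x90 = 10010000 (10xxxxxx ✓), payload 010000.
Byte 4: 0xAB = 10101011 (10xxxxxx ✓), payload 101011.
Concatenate: 000010000010000101011 = 0x1042B (21 bits → U+1042B).

U+1042B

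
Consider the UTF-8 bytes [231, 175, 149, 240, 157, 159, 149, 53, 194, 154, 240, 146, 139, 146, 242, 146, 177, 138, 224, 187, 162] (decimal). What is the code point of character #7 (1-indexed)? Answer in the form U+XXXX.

Offset 0: leading byte 0xE7 = 11100111 → 3-byte char #1 = E7 AF 95.
Offset 3: leading byte 0xF0 = 11110000 → 4-byte char #2 = F0 9D 9F 95.
Offset 7: leading byte 0x35 = 00110101 → 1-byte char #3 = 35.
Offset 8: leading byte 0xC2 = 11000010 → 2-byte char #4 = C2 9A.
Offset 10: leading byte 0xF0 = 11110000 → 4-byte char #5 = F0 92 8B 92.
Offset 14: leading byte 0xF2 = 11110010 → 4-byte char #6 = F2 92 B1 8A.
Offset 18: leading byte 0xE0 = 11100000 → 3-byte char #7 = E0 BB A2.
Leading byte 0xE0 = 11100000 matches 1110xxxx → 3-byte sequence.
Byte 1: 0xE0 = 11100000, payload 0000 (4 bits).
Byte 2: 0xBB = 10111011 (10xxxxxx ✓), payload 111011.
Byte 3: 0xA2 = 10100010 (10xxxxxx ✓), payload 100010.
Concatenate: 0000111011100010 = 0xEE2 (16 bits → U+0EE2).

U+0EE2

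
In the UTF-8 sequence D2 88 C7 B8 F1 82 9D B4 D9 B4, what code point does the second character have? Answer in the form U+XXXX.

Offset 0: leading byte 0xD2 = 11010010 → 2-byte char #1 = D2 88.
Offset 2: leading byte 0xC7 = 11000111 → 2-byte char #2 = C7 B8.
Leading byte 0xC7 = 11000111 matches 110xxxxx → 2-byte sequence.
Byte 1: 0xC7 = 11000111, payload 00111 (5 bits).
Byte 2: 0xB8 = 10111000 (10xxxxxx ✓), payload 111000.
Concatenate: 00111111000 = 0x1F8 (11 bits → U+01F8).

U+01F8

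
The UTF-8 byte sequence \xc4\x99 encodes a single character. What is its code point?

U+0119

Leading byte 0xC4 = 11000100 matches 110xxxxx → 2-byte sequence.
Byte 1: 0xC4 = 11000100, payload 00100 (5 bits).
Byte 2: 0x99 = 10011001 (10xxxxxx ✓), payload 011001.
Concatenate: 00100011001 = 0x119 (11 bits → U+0119).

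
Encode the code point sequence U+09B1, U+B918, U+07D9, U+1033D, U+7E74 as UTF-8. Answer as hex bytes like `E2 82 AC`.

U+09B1: 3-byte form → E0 A6 B1.
U+B918: 3-byte form → EB A4 98.
U+07D9: 2-byte form → DF 99.
U+1033D: 4-byte form → F0 90 8C BD.
U+7E74: 3-byte form → E7 B9 B4.
Concatenated (15 bytes): E0 A6 B1 EB A4 98 DF 99 F0 90 8C BD E7 B9 B4.

E0 A6 B1 EB A4 98 DF 99 F0 90 8C BD E7 B9 B4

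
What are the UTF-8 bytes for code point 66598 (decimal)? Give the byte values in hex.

U+10426 = 0x10426 = 66598 decimal. In range U+10000–U+10FFFF → 4-byte form: 11110xxx 10xxxxxx 10xxxxxx 10xxxxxx.
Binary (21 bits): 000010000010000100110.
Split 3+6+6+6: 000 | 010000 | 010000 | 100110.
Byte 1: 11110000 = 0xF0.
Byte 2: 10010000 = 0x90.
Byte 3: 10010000 = 0x90.
Byte 4: 10100110 = 0xA6.

F0 90 90 A6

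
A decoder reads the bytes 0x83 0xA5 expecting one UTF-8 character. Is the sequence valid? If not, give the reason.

invalid (continuation byte with no leading byte)

Byte 0x83 = 10000011 has the form 10xxxxxx — a continuation byte — but there is no preceding leading byte.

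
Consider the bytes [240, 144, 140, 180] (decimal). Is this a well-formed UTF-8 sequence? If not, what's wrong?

Leading byte 0xF0 = 11110000 → 4-byte form.
Continuation bytes 0x90=10010000, 0x8C=10001100, 0xB4=10110100 all match 10xxxxxx.
Decoded value 0x10334 is ≥ 0x10000 (shortest form) and not a surrogate.

valid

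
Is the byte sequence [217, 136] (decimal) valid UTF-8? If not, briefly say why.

valid

Leading byte 0xD9 = 11011001 → 2-byte form.
Continuation bytes 0x88=10001000 all match 10xxxxxx.
Decoded value 0x648 is ≥ 0x80 (shortest form) and not a surrogate.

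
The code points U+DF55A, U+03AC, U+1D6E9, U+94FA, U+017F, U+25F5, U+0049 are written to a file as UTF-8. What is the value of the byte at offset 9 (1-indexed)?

1-indexed offset 9 is 0-indexed offset 8.
U+DF55A → 4-byte form F3 9F 95 9A at offsets 0–3.
U+03AC → 2-byte form CE AC at offsets 4–5.
U+1D6E9 → 4-byte form F0 9D 9B A9 at offsets 6–9.
Offset 8 falls in char 3's range; it's byte 3 of F0 9D 9B A9 = 0x9B.

0x9B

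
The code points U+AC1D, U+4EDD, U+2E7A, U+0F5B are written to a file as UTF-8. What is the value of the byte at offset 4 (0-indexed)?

0xBB

U+AC1D → 3-byte form EA B0 9D at offsets 0–2.
U+4EDD → 3-byte form E4 BB 9D at offsets 3–5.
Offset 4 falls in char 2's range; it's byte 2 of E4 BB 9D = 0xBB.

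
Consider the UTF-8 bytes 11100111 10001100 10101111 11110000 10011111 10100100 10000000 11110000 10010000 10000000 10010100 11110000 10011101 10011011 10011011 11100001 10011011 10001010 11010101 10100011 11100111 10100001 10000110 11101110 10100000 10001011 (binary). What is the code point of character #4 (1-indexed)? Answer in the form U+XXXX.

U+1D6DB

Offset 0: leading byte 0xE7 = 11100111 → 3-byte char #1 = E7 8C AF.
Offset 3: leading byte 0xF0 = 11110000 → 4-byte char #2 = F0 9F A4 80.
Offset 7: leading byte 0xF0 = 11110000 → 4-byte char #3 = F0 90 80 94.
Offset 11: leading byte 0xF0 = 11110000 → 4-byte char #4 = F0 9D 9B 9B.
Leading byte 0xF0 = 11110000 matches 11110xxx → 4-byte sequence.
Byte 1: 0xF0 = 11110000, payload 000 (3 bits).
Byte 2: 0x9D = 10011101 (10xxxxxx ✓), payload 011101.
Byte 3: 0x9B = 10011011 (10xxxxxx ✓), payload 011011.
Byte 4: 0x9B = 10011011 (10xxxxxx ✓), payload 011011.
Concatenate: 000011101011011011011 = 0x1D6DB (21 bits → U+1D6DB).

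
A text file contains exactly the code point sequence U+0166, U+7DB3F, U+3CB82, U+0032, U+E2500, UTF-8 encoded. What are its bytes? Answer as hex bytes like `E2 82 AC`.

U+0166: 2-byte form → C5 A6.
U+7DB3F: 4-byte form → F1 BD AC BF.
U+3CB82: 4-byte form → F0 BC AE 82.
U+0032: 1-byte form → 32.
U+E2500: 4-byte form → F3 A2 94 80.
Concatenated (15 bytes): C5 A6 F1 BD AC BF F0 BC AE 82 32 F3 A2 94 80.

C5 A6 F1 BD AC BF F0 BC AE 82 32 F3 A2 94 80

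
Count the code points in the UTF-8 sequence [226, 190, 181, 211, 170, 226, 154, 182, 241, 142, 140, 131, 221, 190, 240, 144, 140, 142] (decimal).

Byte at offset 0: 0xE2 = 11100010 → 3-byte char (#1). Advance 3.
Byte at offset 3: 0xD3 = 11010011 → 2-byte char (#2). Advance 2.
Byte at offset 5: 0xE2 = 11100010 → 3-byte char (#3). Advance 3.
Byte at offset 8: 0xF1 = 11110001 → 4-byte char (#4). Advance 4.
Byte at offset 12: 0xDD = 11011101 → 2-byte char (#5). Advance 2.
Byte at offset 14: 0xF0 = 11110000 → 4-byte char (#6). Advance 4.
Reached end at offset 18 after 6 code points.

6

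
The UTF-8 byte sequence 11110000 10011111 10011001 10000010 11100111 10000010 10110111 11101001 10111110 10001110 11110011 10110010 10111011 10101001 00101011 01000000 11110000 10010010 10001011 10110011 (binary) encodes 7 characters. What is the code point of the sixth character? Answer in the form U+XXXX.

Offset 0: leading byte 0xF0 = 11110000 → 4-byte char #1 = F0 9F 99 82.
Offset 4: leading byte 0xE7 = 11100111 → 3-byte char #2 = E7 82 B7.
Offset 7: leading byte 0xE9 = 11101001 → 3-byte char #3 = E9 BE 8E.
Offset 10: leading byte 0xF3 = 11110011 → 4-byte char #4 = F3 B2 BB A9.
Offset 14: leading byte 0x2B = 00101011 → 1-byte char #5 = 2B.
Offset 15: leading byte 0x40 = 01000000 → 1-byte char #6 = 40.
Leading byte 0x40 = 01000000 matches 0xxxxxxx → 1-byte sequence.
Byte 1: 0x40 = 01000000, payload 1000000 (7 bits).
Concatenate: 1000000 = 0x40 (7 bits → U+0040).

U+0040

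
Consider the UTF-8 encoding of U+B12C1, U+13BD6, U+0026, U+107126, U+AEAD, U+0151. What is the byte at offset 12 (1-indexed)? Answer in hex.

0x84

1-indexed offset 12 is 0-indexed offset 11.
U+B12C1 → 4-byte form F2 B1 8B 81 at offsets 0–3.
U+13BD6 → 4-byte form F0 93 AF 96 at offsets 4–7.
U+0026 → 1-byte form 26 at offsets 8–8.
U+107126 → 4-byte form F4 87 84 A6 at offsets 9–12.
Offset 11 falls in char 4's range; it's byte 3 of F4 87 84 A6 = 0x84.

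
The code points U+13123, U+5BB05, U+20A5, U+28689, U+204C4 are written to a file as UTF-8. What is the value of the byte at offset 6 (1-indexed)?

0x9B

1-indexed offset 6 is 0-indexed offset 5.
U+13123 → 4-byte form F0 93 84 A3 at offsets 0–3.
U+5BB05 → 4-byte form F1 9B AC 85 at offsets 4–7.
Offset 5 falls in char 2's range; it's byte 2 of F1 9B AC 85 = 0x9B.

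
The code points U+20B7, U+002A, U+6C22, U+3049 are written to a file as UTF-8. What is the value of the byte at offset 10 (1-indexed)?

1-indexed offset 10 is 0-indexed offset 9.
U+20B7 → 3-byte form E2 82 B7 at offsets 0–2.
U+002A → 1-byte form 2A at offsets 3–3.
U+6C22 → 3-byte form E6 B0 A2 at offsets 4–6.
U+3049 → 3-byte form E3 81 89 at offsets 7–9.
Offset 9 falls in char 4's range; it's byte 3 of E3 81 89 = 0x89.

0x89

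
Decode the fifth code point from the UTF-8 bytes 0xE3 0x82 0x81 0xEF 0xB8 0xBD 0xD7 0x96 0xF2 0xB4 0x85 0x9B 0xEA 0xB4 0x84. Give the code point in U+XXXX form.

U+AD04

Offset 0: leading byte 0xE3 = 11100011 → 3-byte char #1 = E3 82 81.
Offset 3: leading byte 0xEF = 11101111 → 3-byte char #2 = EF B8 BD.
Offset 6: leading byte 0xD7 = 11010111 → 2-byte char #3 = D7 96.
Offset 8: leading byte 0xF2 = 11110010 → 4-byte char #4 = F2 B4 85 9B.
Offset 12: leading byte 0xEA = 11101010 → 3-byte char #5 = EA B4 84.
Leading byte 0xEA = 11101010 matches 1110xxxx → 3-byte sequence.
Byte 1: 0xEA = 11101010, payload 1010 (4 bits).
Byte 2: 0xB4 = 10110100 (10xxxxxx ✓), payload 110100.
Byte 3: 0x84 = 10000100 (10xxxxxx ✓), payload 000100.
Concatenate: 1010110100000100 = 0xAD04 (16 bits → U+AD04).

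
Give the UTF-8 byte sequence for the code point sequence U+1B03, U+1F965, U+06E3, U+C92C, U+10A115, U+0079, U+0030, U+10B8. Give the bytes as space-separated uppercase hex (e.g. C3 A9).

U+1B03: 3-byte form → E1 AC 83.
U+1F965: 4-byte form → F0 9F A5 A5.
U+06E3: 2-byte form → DB A3.
U+C92C: 3-byte form → EC A4 AC.
U+10A115: 4-byte form → F4 8A 84 95.
U+0079: 1-byte form → 79.
U+0030: 1-byte form → 30.
U+10B8: 3-byte form → E1 82 B8.
Concatenated (21 bytes): E1 AC 83 F0 9F A5 A5 DB A3 EC A4 AC F4 8A 84 95 79 30 E1 82 B8.

E1 AC 83 F0 9F A5 A5 DB A3 EC A4 AC F4 8A 84 95 79 30 E1 82 B8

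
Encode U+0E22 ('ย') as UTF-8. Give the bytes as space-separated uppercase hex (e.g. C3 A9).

U+0E22 = 0xE22 = 3618 decimal. In range U+0800–U+FFFF → 3-byte form: 1110xxxx 10xxxxxx 10xxxxxx.
Binary (16 bits): 0000111000100010.
Split 4+6+6: 0000 | 111000 | 100010.
Byte 1: 11100000 = 0xE0.
Byte 2: 10111000 = 0xB8.
Byte 3: 10100010 = 0xA2.

E0 B8 A2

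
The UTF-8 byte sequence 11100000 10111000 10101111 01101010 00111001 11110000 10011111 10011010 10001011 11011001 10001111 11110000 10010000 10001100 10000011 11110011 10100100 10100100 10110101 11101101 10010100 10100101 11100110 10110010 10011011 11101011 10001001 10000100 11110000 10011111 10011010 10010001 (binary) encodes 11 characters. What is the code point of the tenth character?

U+B244

Offset 0: leading byte 0xE0 = 11100000 → 3-byte char #1 = E0 B8 AF.
Offset 3: leading byte 0x6A = 01101010 → 1-byte char #2 = 6A.
Offset 4: leading byte 0x39 = 00111001 → 1-byte char #3 = 39.
Offset 5: leading byte 0xF0 = 11110000 → 4-byte char #4 = F0 9F 9A 8B.
Offset 9: leading byte 0xD9 = 11011001 → 2-byte char #5 = D9 8F.
Offset 11: leading byte 0xF0 = 11110000 → 4-byte char #6 = F0 90 8C 83.
Offset 15: leading byte 0xF3 = 11110011 → 4-byte char #7 = F3 A4 A4 B5.
Offset 19: leading byte 0xED = 11101101 → 3-byte char #8 = ED 94 A5.
Offset 22: leading byte 0xE6 = 11100110 → 3-byte char #9 = E6 B2 9B.
Offset 25: leading byte 0xEB = 11101011 → 3-byte char #10 = EB 89 84.
Leading byte 0xEB = 11101011 matches 1110xxxx → 3-byte sequence.
Byte 1: 0xEB = 11101011, payload 1011 (4 bits).
Byte 2: 0x89 = 10001001 (10xxxxxx ✓), payload 001001.
Byte 3: 0x84 = 10000100 (10xxxxxx ✓), payload 000100.
Concatenate: 1011001001000100 = 0xB244 (16 bits → U+B244).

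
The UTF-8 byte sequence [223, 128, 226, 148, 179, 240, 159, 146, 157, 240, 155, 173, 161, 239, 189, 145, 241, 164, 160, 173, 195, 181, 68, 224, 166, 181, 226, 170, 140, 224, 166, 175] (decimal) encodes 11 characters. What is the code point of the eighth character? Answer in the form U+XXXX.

U+0044

Offset 0: leading byte 0xDF = 11011111 → 2-byte char #1 = DF 80.
Offset 2: leading byte 0xE2 = 11100010 → 3-byte char #2 = E2 94 B3.
Offset 5: leading byte 0xF0 = 11110000 → 4-byte char #3 = F0 9F 92 9D.
Offset 9: leading byte 0xF0 = 11110000 → 4-byte char #4 = F0 9B AD A1.
Offset 13: leading byte 0xEF = 11101111 → 3-byte char #5 = EF BD 91.
Offset 16: leading byte 0xF1 = 11110001 → 4-byte char #6 = F1 A4 A0 AD.
Offset 20: leading byte 0xC3 = 11000011 → 2-byte char #7 = C3 B5.
Offset 22: leading byte 0x44 = 01000100 → 1-byte char #8 = 44.
Leading byte 0x44 = 01000100 matches 0xxxxxxx → 1-byte sequence.
Byte 1: 0x44 = 01000100, payload 1000100 (7 bits).
Concatenate: 1000100 = 0x44 (7 bits → U+0044).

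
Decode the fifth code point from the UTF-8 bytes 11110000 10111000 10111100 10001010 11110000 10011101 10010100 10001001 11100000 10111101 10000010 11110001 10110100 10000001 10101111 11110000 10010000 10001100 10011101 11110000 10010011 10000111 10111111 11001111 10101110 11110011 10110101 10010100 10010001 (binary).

Offset 0: leading byte 0xF0 = 11110000 → 4-byte char #1 = F0 B8 BC 8A.
Offset 4: leading byte 0xF0 = 11110000 → 4-byte char #2 = F0 9D 94 89.
Offset 8: leading byte 0xE0 = 11100000 → 3-byte char #3 = E0 BD 82.
Offset 11: leading byte 0xF1 = 11110001 → 4-byte char #4 = F1 B4 81 AF.
Offset 15: leading byte 0xF0 = 11110000 → 4-byte char #5 = F0 90 8C 9D.
Leading byte 0xF0 = 11110000 matches 11110xxx → 4-byte sequence.
Byte 1: 0xF0 = 11110000, payload 000 (3 bits).
Byte 2: 0x90 = 10010000 (10xxxxxx ✓), payload 010000.
Byte 3: 0x8C = 10001100 (10xxxxxx ✓), payload 001100.
Byte 4: 0x9D = 10011101 (10xxxxxx ✓), payload 011101.
Concatenate: 000010000001100011101 = 0x1031D (21 bits → U+1031D).

U+1031D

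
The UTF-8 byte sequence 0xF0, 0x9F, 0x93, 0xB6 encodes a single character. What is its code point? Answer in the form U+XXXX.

Leading byte 0xF0 = 11110000 matches 11110xxx → 4-byte sequence.
Byte 1: 0xF0 = 11110000, payload 000 (3 bits).
Byte 2: 0x9F = 10011111 (10xxxxxx ✓), payload 011111.
Byte 3: 0x93 = 10010011 (10xxxxxx ✓), payload 010011.
Byte 4: 0xB6 = 10110110 (10xxxxxx ✓), payload 110110.
Concatenate: 000011111010011110110 = 0x1F4F6 (21 bits → U+1F4F6).

U+1F4F6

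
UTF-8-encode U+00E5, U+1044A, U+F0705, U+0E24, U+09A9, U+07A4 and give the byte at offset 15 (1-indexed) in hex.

1-indexed offset 15 is 0-indexed offset 14.
U+00E5 → 2-byte form C3 A5 at offsets 0–1.
U+1044A → 4-byte form F0 90 91 8A at offsets 2–5.
U+F0705 → 4-byte form F3 B0 9C 85 at offsets 6–9.
U+0E24 → 3-byte form E0 B8 A4 at offsets 10–12.
U+09A9 → 3-byte form E0 A6 A9 at offsets 13–15.
Offset 14 falls in char 5's range; it's byte 2 of E0 A6 A9 = 0xA6.

0xA6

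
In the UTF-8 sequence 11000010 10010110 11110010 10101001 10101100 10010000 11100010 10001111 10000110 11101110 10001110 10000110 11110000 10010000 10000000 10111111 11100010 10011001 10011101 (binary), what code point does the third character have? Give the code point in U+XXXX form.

Offset 0: leading byte 0xC2 = 11000010 → 2-byte char #1 = C2 96.
Offset 2: leading byte 0xF2 = 11110010 → 4-byte char #2 = F2 A9 AC 90.
Offset 6: leading byte 0xE2 = 11100010 → 3-byte char #3 = E2 8F 86.
Leading byte 0xE2 = 11100010 matches 1110xxxx → 3-byte sequence.
Byte 1: 0xE2 = 11100010, payload 0010 (4 bits).
Byte 2: 0x8F = 10001111 (10xxxxxx ✓), payload 001111.
Byte 3: 0x86 = 10000110 (10xxxxxx ✓), payload 000110.
Concatenate: 0010001111000110 = 0x23C6 (16 bits → U+23C6).

U+23C6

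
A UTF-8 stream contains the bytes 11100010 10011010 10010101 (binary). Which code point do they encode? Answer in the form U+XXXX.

U+2695

Leading byte 0xE2 = 11100010 matches 1110xxxx → 3-byte sequence.
Byte 1: 0xE2 = 11100010, payload 0010 (4 bits).
Byte 2: 0x9A = 10011010 (10xxxxxx ✓), payload 011010.
Byte 3: 0x95 = 10010101 (10xxxxxx ✓), payload 010101.
Concatenate: 0010011010010101 = 0x2695 (16 bits → U+2695).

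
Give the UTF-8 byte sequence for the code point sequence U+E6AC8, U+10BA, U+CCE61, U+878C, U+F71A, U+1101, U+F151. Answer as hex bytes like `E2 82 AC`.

F3 A6 AB 88 E1 82 BA F3 8C B9 A1 E8 9E 8C EF 9C 9A E1 84 81 EF 85 91

U+E6AC8: 4-byte form → F3 A6 AB 88.
U+10BA: 3-byte form → E1 82 BA.
U+CCE61: 4-byte form → F3 8C B9 A1.
U+878C: 3-byte form → E8 9E 8C.
U+F71A: 3-byte form → EF 9C 9A.
U+1101: 3-byte form → E1 84 81.
U+F151: 3-byte form → EF 85 91.
Concatenated (23 bytes): F3 A6 AB 88 E1 82 BA F3 8C B9 A1 E8 9E 8C EF 9C 9A E1 84 81 EF 85 91.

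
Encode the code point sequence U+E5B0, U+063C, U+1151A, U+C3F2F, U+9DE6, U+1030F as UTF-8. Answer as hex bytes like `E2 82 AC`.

U+E5B0: 3-byte form → EE 96 B0.
U+063C: 2-byte form → D8 BC.
U+1151A: 4-byte form → F0 91 94 9A.
U+C3F2F: 4-byte form → F3 83 BC AF.
U+9DE6: 3-byte form → E9 B7 A6.
U+1030F: 4-byte form → F0 90 8C 8F.
Concatenated (20 bytes): EE 96 B0 D8 BC F0 91 94 9A F3 83 BC AF E9 B7 A6 F0 90 8C 8F.

EE 96 B0 D8 BC F0 91 94 9A F3 83 BC AF E9 B7 A6 F0 90 8C 8F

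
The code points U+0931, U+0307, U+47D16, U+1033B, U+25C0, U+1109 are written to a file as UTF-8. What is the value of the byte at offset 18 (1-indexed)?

1-indexed offset 18 is 0-indexed offset 17.
U+0931 → 3-byte form E0 A4 B1 at offsets 0–2.
U+0307 → 2-byte form CC 87 at offsets 3–4.
U+47D16 → 4-byte form F1 87 B4 96 at offsets 5–8.
U+1033B → 4-byte form F0 90 8C BB at offsets 9–12.
U+25C0 → 3-byte form E2 97 80 at offsets 13–15.
U+1109 → 3-byte form E1 84 89 at offsets 16–18.
Offset 17 falls in char 6's range; it's byte 2 of E1 84 89 = 0x84.

0x84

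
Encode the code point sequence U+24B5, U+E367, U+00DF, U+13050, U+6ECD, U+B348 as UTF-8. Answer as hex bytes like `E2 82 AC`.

E2 92 B5 EE 8D A7 C3 9F F0 93 81 90 E6 BB 8D EB 8D 88

U+24B5: 3-byte form → E2 92 B5.
U+E367: 3-byte form → EE 8D A7.
U+00DF: 2-byte form → C3 9F.
U+13050: 4-byte form → F0 93 81 90.
U+6ECD: 3-byte form → E6 BB 8D.
U+B348: 3-byte form → EB 8D 88.
Concatenated (18 bytes): E2 92 B5 EE 8D A7 C3 9F F0 93 81 90 E6 BB 8D EB 8D 88.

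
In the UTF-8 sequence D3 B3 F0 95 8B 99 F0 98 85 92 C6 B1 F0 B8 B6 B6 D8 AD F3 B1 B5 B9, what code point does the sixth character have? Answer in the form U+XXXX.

U+062D

Offset 0: leading byte 0xD3 = 11010011 → 2-byte char #1 = D3 B3.
Offset 2: leading byte 0xF0 = 11110000 → 4-byte char #2 = F0 95 8B 99.
Offset 6: leading byte 0xF0 = 11110000 → 4-byte char #3 = F0 98 85 92.
Offset 10: leading byte 0xC6 = 11000110 → 2-byte char #4 = C6 B1.
Offset 12: leading byte 0xF0 = 11110000 → 4-byte char #5 = F0 B8 B6 B6.
Offset 16: leading byte 0xD8 = 11011000 → 2-byte char #6 = D8 AD.
Leading byte 0xD8 = 11011000 matches 110xxxxx → 2-byte sequence.
Byte 1: 0xD8 = 11011000, payload 11000 (5 bits).
Byte 2: 0xAD = 10101101 (10xxxxxx ✓), payload 101101.
Concatenate: 11000101101 = 0x62D (11 bits → U+062D).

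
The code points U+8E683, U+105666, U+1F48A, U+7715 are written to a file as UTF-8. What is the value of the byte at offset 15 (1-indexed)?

0x95

1-indexed offset 15 is 0-indexed offset 14.
U+8E683 → 4-byte form F2 8E 9A 83 at offsets 0–3.
U+105666 → 4-byte form F4 85 99 A6 at offsets 4–7.
U+1F48A → 4-byte form F0 9F 92 8A at offsets 8–11.
U+7715 → 3-byte form E7 9C 95 at offsets 12–14.
Offset 14 falls in char 4's range; it's byte 3 of E7 9C 95 = 0x95.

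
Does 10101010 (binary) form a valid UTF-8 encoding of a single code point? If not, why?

Byte 0xAA = 10101010 has the form 10xxxxxx — a continuation byte — but there is no preceding leading byte.

invalid (continuation byte with no leading byte)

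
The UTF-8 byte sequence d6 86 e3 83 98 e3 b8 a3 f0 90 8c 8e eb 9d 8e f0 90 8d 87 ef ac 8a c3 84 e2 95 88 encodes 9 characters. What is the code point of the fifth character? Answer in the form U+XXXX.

U+B74E

Offset 0: leading byte 0xD6 = 11010110 → 2-byte char #1 = D6 86.
Offset 2: leading byte 0xE3 = 11100011 → 3-byte char #2 = E3 83 98.
Offset 5: leading byte 0xE3 = 11100011 → 3-byte char #3 = E3 B8 A3.
Offset 8: leading byte 0xF0 = 11110000 → 4-byte char #4 = F0 90 8C 8E.
Offset 12: leading byte 0xEB = 11101011 → 3-byte char #5 = EB 9D 8E.
Leading byte 0xEB = 11101011 matches 1110xxxx → 3-byte sequence.
Byte 1: 0xEB = 11101011, payload 1011 (4 bits).
Byte 2: 0x9D = 10011101 (10xxxxxx ✓), payload 011101.
Byte 3: 0x8E = 10001110 (10xxxxxx ✓), payload 001110.
Concatenate: 1011011101001110 = 0xB74E (16 bits → U+B74E).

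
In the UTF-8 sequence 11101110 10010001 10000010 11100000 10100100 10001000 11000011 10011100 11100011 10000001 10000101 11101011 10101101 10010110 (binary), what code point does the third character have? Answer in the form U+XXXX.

Offset 0: leading byte 0xEE = 11101110 → 3-byte char #1 = EE 91 82.
Offset 3: leading byte 0xE0 = 11100000 → 3-byte char #2 = E0 A4 88.
Offset 6: leading byte 0xC3 = 11000011 → 2-byte char #3 = C3 9C.
Leading byte 0xC3 = 11000011 matches 110xxxxx → 2-byte sequence.
Byte 1: 0xC3 = 11000011, payload 00011 (5 bits).
Byte 2: 0x9C = 10011100 (10xxxxxx ✓), payload 011100.
Concatenate: 00011011100 = 0xDC (11 bits → U+00DC).

U+00DC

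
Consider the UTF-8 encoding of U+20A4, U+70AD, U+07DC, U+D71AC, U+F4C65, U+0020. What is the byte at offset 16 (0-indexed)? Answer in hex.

0x20

U+20A4 → 3-byte form E2 82 A4 at offsets 0–2.
U+70AD → 3-byte form E7 82 AD at offsets 3–5.
U+07DC → 2-byte form DF 9C at offsets 6–7.
U+D71AC → 4-byte form F3 97 86 AC at offsets 8–11.
U+F4C65 → 4-byte form F3 B4 B1 A5 at offsets 12–15.
U+0020 → 1-byte form 20 at offsets 16–16.
Offset 16 falls in char 6's range; it's byte 1 of 20 = 0x20.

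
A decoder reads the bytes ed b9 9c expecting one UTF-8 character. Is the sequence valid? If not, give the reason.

invalid (encodes a surrogate (U+D800–U+DFFF))

Structurally a 3-byte sequence; payload = 0xDE5C.
But 0xDE5C is in U+D800–U+DFFF, the surrogate range. Surrogates are not Unicode scalar values and are forbidden in UTF-8.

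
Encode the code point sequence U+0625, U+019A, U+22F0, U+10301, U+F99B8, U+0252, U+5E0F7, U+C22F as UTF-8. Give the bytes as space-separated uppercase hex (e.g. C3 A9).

D8 A5 C6 9A E2 8B B0 F0 90 8C 81 F3 B9 A6 B8 C9 92 F1 9E 83 B7 EC 88 AF

U+0625: 2-byte form → D8 A5.
U+019A: 2-byte form → C6 9A.
U+22F0: 3-byte form → E2 8B B0.
U+10301: 4-byte form → F0 90 8C 81.
U+F99B8: 4-byte form → F3 B9 A6 B8.
U+0252: 2-byte form → C9 92.
U+5E0F7: 4-byte form → F1 9E 83 B7.
U+C22F: 3-byte form → EC 88 AF.
Concatenated (24 bytes): D8 A5 C6 9A E2 8B B0 F0 90 8C 81 F3 B9 A6 B8 C9 92 F1 9E 83 B7 EC 88 AF.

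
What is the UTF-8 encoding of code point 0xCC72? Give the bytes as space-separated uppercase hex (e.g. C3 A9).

EC B1 B2

U+CC72 = 0xCC72 = 52338 decimal. In range U+0800–U+FFFF → 3-byte form: 1110xxxx 10xxxxxx 10xxxxxx.
Binary (16 bits): 1100110001110010.
Split 4+6+6: 1100 | 110001 | 110010.
Byte 1: 11101100 = 0xEC.
Byte 2: 10110001 = 0xB1.
Byte 3: 10110010 = 0xB2.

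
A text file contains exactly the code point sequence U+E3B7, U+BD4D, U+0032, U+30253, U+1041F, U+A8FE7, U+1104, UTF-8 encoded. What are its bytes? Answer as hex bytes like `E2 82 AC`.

U+E3B7: 3-byte form → EE 8E B7.
U+BD4D: 3-byte form → EB B5 8D.
U+0032: 1-byte form → 32.
U+30253: 4-byte form → F0 B0 89 93.
U+1041F: 4-byte form → F0 90 90 9F.
U+A8FE7: 4-byte form → F2 A8 BF A7.
U+1104: 3-byte form → E1 84 84.
Concatenated (22 bytes): EE 8E B7 EB B5 8D 32 F0 B0 89 93 F0 90 90 9F F2 A8 BF A7 E1 84 84.

EE 8E B7 EB B5 8D 32 F0 B0 89 93 F0 90 90 9F F2 A8 BF A7 E1 84 84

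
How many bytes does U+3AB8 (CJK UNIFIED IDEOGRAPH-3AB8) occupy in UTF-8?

U+3AB8 = 0x3AB8. UTF-8 uses 1 byte below 0x80, 2 below 0x800, 3 below 0x10000, 4 up to 0x10FFFF. 0x3AB8 is in U+0800–U+FFFF → 3 bytes.

3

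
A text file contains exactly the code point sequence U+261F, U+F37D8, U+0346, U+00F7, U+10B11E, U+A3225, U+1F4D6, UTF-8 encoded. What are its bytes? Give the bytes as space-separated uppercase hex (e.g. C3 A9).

U+261F: 3-byte form → E2 98 9F.
U+F37D8: 4-byte form → F3 B3 9F 98.
U+0346: 2-byte form → CD 86.
U+00F7: 2-byte form → C3 B7.
U+10B11E: 4-byte form → F4 8B 84 9E.
U+A3225: 4-byte form → F2 A3 88 A5.
U+1F4D6: 4-byte form → F0 9F 93 96.
Concatenated (23 bytes): E2 98 9F F3 B3 9F 98 CD 86 C3 B7 F4 8B 84 9E F2 A3 88 A5 F0 9F 93 96.

E2 98 9F F3 B3 9F 98 CD 86 C3 B7 F4 8B 84 9E F2 A3 88 A5 F0 9F 93 96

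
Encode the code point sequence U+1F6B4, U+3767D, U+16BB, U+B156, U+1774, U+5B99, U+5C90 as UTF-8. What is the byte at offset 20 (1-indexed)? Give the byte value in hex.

1-indexed offset 20 is 0-indexed offset 19.
U+1F6B4 → 4-byte form F0 9F 9A B4 at offsets 0–3.
U+3767D → 4-byte form F0 B7 99 BD at offsets 4–7.
U+16BB → 3-byte form E1 9A BB at offsets 8–10.
U+B156 → 3-byte form EB 85 96 at offsets 11–13.
U+1774 → 3-byte form E1 9D B4 at offsets 14–16.
U+5B99 → 3-byte form E5 AE 99 at offsets 17–19.
Offset 19 falls in char 6's range; it's byte 3 of E5 AE 99 = 0x99.

0x99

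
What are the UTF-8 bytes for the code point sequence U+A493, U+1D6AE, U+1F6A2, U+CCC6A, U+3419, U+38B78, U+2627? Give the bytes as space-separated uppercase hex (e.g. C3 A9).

U+A493: 3-byte form → EA 92 93.
U+1D6AE: 4-byte form → F0 9D 9A AE.
U+1F6A2: 4-byte form → F0 9F 9A A2.
U+CCC6A: 4-byte form → F3 8C B1 AA.
U+3419: 3-byte form → E3 90 99.
U+38B78: 4-byte form → F0 B8 AD B8.
U+2627: 3-byte form → E2 98 A7.
Concatenated (25 bytes): EA 92 93 F0 9D 9A AE F0 9F 9A A2 F3 8C B1 AA E3 90 99 F0 B8 AD B8 E2 98 A7.

EA 92 93 F0 9D 9A AE F0 9F 9A A2 F3 8C B1 AA E3 90 99 F0 B8 AD B8 E2 98 A7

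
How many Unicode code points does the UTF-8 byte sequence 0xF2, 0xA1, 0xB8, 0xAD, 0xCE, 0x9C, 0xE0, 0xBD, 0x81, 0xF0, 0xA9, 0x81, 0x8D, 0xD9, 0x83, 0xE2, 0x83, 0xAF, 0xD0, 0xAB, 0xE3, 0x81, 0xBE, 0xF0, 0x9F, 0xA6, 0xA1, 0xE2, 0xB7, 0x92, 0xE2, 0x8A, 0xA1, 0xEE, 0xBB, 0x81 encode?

Byte at offset 0: 0xF2 = 11110010 → 4-byte char (#1). Advance 4.
Byte at offset 4: 0xCE = 11001110 → 2-byte char (#2). Advance 2.
Byte at offset 6: 0xE0 = 11100000 → 3-byte char (#3). Advance 3.
Byte at offset 9: 0xF0 = 11110000 → 4-byte char (#4). Advance 4.
Byte at offset 13: 0xD9 = 11011001 → 2-byte char (#5). Advance 2.
Byte at offset 15: 0xE2 = 11100010 → 3-byte char (#6). Advance 3.
Byte at offset 18: 0xD0 = 11010000 → 2-byte char (#7). Advance 2.
Byte at offset 20: 0xE3 = 11100011 → 3-byte char (#8). Advance 3.
Byte at offset 23: 0xF0 = 11110000 → 4-byte char (#9). Advance 4.
Byte at offset 27: 0xE2 = 11100010 → 3-byte char (#10). Advance 3.
Byte at offset 30: 0xE2 = 11100010 → 3-byte char (#11). Advance 3.
Byte at offset 33: 0xEE = 11101110 → 3-byte char (#12). Advance 3.
Reached end at offset 36 after 12 code points.

12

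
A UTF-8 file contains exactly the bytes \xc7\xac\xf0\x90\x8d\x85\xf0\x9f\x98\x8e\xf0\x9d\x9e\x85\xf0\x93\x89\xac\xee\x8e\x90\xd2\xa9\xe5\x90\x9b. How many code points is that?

8

Byte at offset 0: 0xC7 = 11000111 → 2-byte char (#1). Advance 2.
Byte at offset 2: 0xF0 = 11110000 → 4-byte char (#2). Advance 4.
Byte at offset 6: 0xF0 = 11110000 → 4-byte char (#3). Advance 4.
Byte at offset 10: 0xF0 = 11110000 → 4-byte char (#4). Advance 4.
Byte at offset 14: 0xF0 = 11110000 → 4-byte char (#5). Advance 4.
Byte at offset 18: 0xEE = 11101110 → 3-byte char (#6). Advance 3.
Byte at offset 21: 0xD2 = 11010010 → 2-byte char (#7). Advance 2.
Byte at offset 23: 0xE5 = 11100101 → 3-byte char (#8). Advance 3.
Reached end at offset 26 after 8 code points.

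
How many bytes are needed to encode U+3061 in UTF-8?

U+3061 = 0x3061. UTF-8 uses 1 byte below 0x80, 2 below 0x800, 3 below 0x10000, 4 up to 0x10FFFF. 0x3061 is in U+0800–U+FFFF → 3 bytes.

3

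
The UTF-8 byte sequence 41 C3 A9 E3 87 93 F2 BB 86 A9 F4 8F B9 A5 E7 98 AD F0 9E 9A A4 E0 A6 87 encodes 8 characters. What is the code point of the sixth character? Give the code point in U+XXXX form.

U+762D

Offset 0: leading byte 0x41 = 01000001 → 1-byte char #1 = 41.
Offset 1: leading byte 0xC3 = 11000011 → 2-byte char #2 = C3 A9.
Offset 3: leading byte 0xE3 = 11100011 → 3-byte char #3 = E3 87 93.
Offset 6: leading byte 0xF2 = 11110010 → 4-byte char #4 = F2 BB 86 A9.
Offset 10: leading byte 0xF4 = 11110100 → 4-byte char #5 = F4 8F B9 A5.
Offset 14: leading byte 0xE7 = 11100111 → 3-byte char #6 = E7 98 AD.
Leading byte 0xE7 = 11100111 matches 1110xxxx → 3-byte sequence.
Byte 1: 0xE7 = 11100111, payload 0111 (4 bits).
Byte 2: 0x98 = 10011000 (10xxxxxx ✓), payload 011000.
Byte 3: 0xAD = 10101101 (10xxxxxx ✓), payload 101101.
Concatenate: 0111011000101101 = 0x762D (16 bits → U+762D).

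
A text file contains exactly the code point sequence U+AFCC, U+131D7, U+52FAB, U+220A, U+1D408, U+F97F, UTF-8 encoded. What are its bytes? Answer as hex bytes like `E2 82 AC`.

EA BF 8C F0 93 87 97 F1 92 BE AB E2 88 8A F0 9D 90 88 EF A5 BF

U+AFCC: 3-byte form → EA BF 8C.
U+131D7: 4-byte form → F0 93 87 97.
U+52FAB: 4-byte form → F1 92 BE AB.
U+220A: 3-byte form → E2 88 8A.
U+1D408: 4-byte form → F0 9D 90 88.
U+F97F: 3-byte form → EF A5 BF.
Concatenated (21 bytes): EA BF 8C F0 93 87 97 F1 92 BE AB E2 88 8A F0 9D 90 88 EF A5 BF.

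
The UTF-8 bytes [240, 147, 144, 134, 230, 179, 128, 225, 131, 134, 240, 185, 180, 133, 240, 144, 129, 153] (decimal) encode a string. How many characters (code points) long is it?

5

Byte at offset 0: 0xF0 = 11110000 → 4-byte char (#1). Advance 4.
Byte at offset 4: 0xE6 = 11100110 → 3-byte char (#2). Advance 3.
Byte at offset 7: 0xE1 = 11100001 → 3-byte char (#3). Advance 3.
Byte at offset 10: 0xF0 = 11110000 → 4-byte char (#4). Advance 4.
Byte at offset 14: 0xF0 = 11110000 → 4-byte char (#5). Advance 4.
Reached end at offset 18 after 5 code points.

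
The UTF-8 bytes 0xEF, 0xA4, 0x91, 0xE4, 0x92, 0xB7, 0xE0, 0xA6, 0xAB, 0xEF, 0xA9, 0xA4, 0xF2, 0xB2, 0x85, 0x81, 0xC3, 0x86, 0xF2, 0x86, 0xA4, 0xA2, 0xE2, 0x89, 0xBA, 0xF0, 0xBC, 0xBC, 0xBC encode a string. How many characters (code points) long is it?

Byte at offset 0: 0xEF = 11101111 → 3-byte char (#1). Advance 3.
Byte at offset 3: 0xE4 = 11100100 → 3-byte char (#2). Advance 3.
Byte at offset 6: 0xE0 = 11100000 → 3-byte char (#3). Advance 3.
Byte at offset 9: 0xEF = 11101111 → 3-byte char (#4). Advance 3.
Byte at offset 12: 0xF2 = 11110010 → 4-byte char (#5). Advance 4.
Byte at offset 16: 0xC3 = 11000011 → 2-byte char (#6). Advance 2.
Byte at offset 18: 0xF2 = 11110010 → 4-byte char (#7). Advance 4.
Byte at offset 22: 0xE2 = 11100010 → 3-byte char (#8). Advance 3.
Byte at offset 25: 0xF0 = 11110000 → 4-byte char (#9). Advance 4.
Reached end at offset 29 after 9 code points.

9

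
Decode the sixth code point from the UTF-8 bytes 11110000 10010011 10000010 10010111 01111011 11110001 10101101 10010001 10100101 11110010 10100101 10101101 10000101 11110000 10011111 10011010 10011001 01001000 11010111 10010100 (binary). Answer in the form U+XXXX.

U+0048

Offset 0: leading byte 0xF0 = 11110000 → 4-byte char #1 = F0 93 82 97.
Offset 4: leading byte 0x7B = 01111011 → 1-byte char #2 = 7B.
Offset 5: leading byte 0xF1 = 11110001 → 4-byte char #3 = F1 AD 91 A5.
Offset 9: leading byte 0xF2 = 11110010 → 4-byte char #4 = F2 A5 AD 85.
Offset 13: leading byte 0xF0 = 11110000 → 4-byte char #5 = F0 9F 9A 99.
Offset 17: leading byte 0x48 = 01001000 → 1-byte char #6 = 48.
Leading byte 0x48 = 01001000 matches 0xxxxxxx → 1-byte sequence.
Byte 1: 0x48 = 01001000, payload 1001000 (7 bits).
Concatenate: 1001000 = 0x48 (7 bits → U+0048).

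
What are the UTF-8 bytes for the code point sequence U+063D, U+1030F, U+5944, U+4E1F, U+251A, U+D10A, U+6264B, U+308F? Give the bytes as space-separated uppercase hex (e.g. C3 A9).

D8 BD F0 90 8C 8F E5 A5 84 E4 B8 9F E2 94 9A ED 84 8A F1 A2 99 8B E3 82 8F

U+063D: 2-byte form → D8 BD.
U+1030F: 4-byte form → F0 90 8C 8F.
U+5944: 3-byte form → E5 A5 84.
U+4E1F: 3-byte form → E4 B8 9F.
U+251A: 3-byte form → E2 94 9A.
U+D10A: 3-byte form → ED 84 8A.
U+6264B: 4-byte form → F1 A2 99 8B.
U+308F: 3-byte form → E3 82 8F.
Concatenated (25 bytes): D8 BD F0 90 8C 8F E5 A5 84 E4 B8 9F E2 94 9A ED 84 8A F1 A2 99 8B E3 82 8F.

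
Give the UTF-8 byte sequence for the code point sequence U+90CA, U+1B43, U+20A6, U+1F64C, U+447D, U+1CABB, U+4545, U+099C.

E9 83 8A E1 AD 83 E2 82 A6 F0 9F 99 8C E4 91 BD F0 9C AA BB E4 95 85 E0 A6 9C

U+90CA: 3-byte form → E9 83 8A.
U+1B43: 3-byte form → E1 AD 83.
U+20A6: 3-byte form → E2 82 A6.
U+1F64C: 4-byte form → F0 9F 99 8C.
U+447D: 3-byte form → E4 91 BD.
U+1CABB: 4-byte form → F0 9C AA BB.
U+4545: 3-byte form → E4 95 85.
U+099C: 3-byte form → E0 A6 9C.
Concatenated (26 bytes): E9 83 8A E1 AD 83 E2 82 A6 F0 9F 99 8C E4 91 BD F0 9C AA BB E4 95 85 E0 A6 9C.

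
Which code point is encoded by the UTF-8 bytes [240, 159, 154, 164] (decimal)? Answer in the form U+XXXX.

U+1F6A4

Leading byte 0xF0 = 11110000 matches 11110xxx → 4-byte sequence.
Byte 1: 0xF0 = 11110000, payload 000 (3 bits).
Byte 2: 0x9F = 10011111 (10xxxxxx ✓), payload 011111.
Byte 3: 0x9A = 10011010 (10xxxxxx ✓), payload 011010.
Byte 4: 0xA4 = 10100100 (10xxxxxx ✓), payload 100100.
Concatenate: 000011111011010100100 = 0x1F6A4 (21 bits → U+1F6A4).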